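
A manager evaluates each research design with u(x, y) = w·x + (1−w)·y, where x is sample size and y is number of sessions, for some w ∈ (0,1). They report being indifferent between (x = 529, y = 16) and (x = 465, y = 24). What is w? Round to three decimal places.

u(529,16) = u(465,24) means w·529 + (1−w)·16 = w·465 + (1−w)·24.
Collecting terms: w·64 = (1−w)·8.
Hence w = 8/(64+8) = 8/72 = 0.111.

w = 0.111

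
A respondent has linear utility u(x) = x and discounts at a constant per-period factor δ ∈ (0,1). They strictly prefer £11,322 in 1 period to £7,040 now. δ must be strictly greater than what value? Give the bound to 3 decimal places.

δ > 0.622

Under u(x) = x this choice says 7040 < δ·11322.
So δ > 7040/11322 = 0.62180.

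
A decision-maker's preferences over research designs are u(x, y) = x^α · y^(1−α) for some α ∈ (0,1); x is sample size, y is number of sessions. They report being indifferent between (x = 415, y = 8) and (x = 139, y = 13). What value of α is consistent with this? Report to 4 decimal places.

Indifference: 415^α · 8^(1−α) = 139^α · 13^(1−α).
Taking logs: α·ln 415 + (1−α)·ln 8 = α·ln 139 + (1−α)·ln 13, i.e. α·1.0938046 = (1−α)·0.4855078.
So α/(1−α) = (0.4855078)/(1.0938046) = 0.4438707, and α = 0.4438707/1.4438707 ≈ 0.3074.

α ≈ 0.3074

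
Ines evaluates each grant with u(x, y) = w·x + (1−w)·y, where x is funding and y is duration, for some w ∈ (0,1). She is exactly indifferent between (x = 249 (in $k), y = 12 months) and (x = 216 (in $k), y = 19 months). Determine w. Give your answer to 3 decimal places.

w = 0.175

Equating utilities: w·249 + (1−w)·12 = w·216 + (1−w)·19.
w·(249−216) = (1−w)·(19−12), i.e. w·33 = (1−w)·7.
So w/(1−w) = 7/33 = 0.2121, giving w = 7/(33+7) = 0.175.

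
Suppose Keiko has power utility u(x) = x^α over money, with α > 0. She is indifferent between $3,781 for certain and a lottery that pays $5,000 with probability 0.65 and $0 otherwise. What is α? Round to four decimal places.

EU(lottery) = 0.65·5000^α + 0.35·0 = 0.65·5000^α.
Equating: 3781^α = 0.65·5000^α, i.e. 0.7562^α = 0.65.
Taking logs: α·ln(3781/5000) = ln(0.65), so α = -0.4307829 / -0.2794494 ≈ 1.5415.

α ≈ 1.5415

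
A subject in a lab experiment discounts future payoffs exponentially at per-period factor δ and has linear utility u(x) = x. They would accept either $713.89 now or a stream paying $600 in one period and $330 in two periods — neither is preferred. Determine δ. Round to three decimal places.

Equating present values: 713.89 = 600δ + 330δ².
That is, 330δ² + 600δ − 713.89 = 0, a quadratic in δ.
By the quadratic formula (taking the positive root), δ = (−600 + √1302334.80) / 660 ≈ 0.820.

δ ≈ 0.820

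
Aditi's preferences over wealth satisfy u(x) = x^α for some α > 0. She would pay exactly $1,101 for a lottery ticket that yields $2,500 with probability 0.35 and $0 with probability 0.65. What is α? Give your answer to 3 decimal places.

Since u(0) = 0, the lottery's EU is 0.35·2500^α.
Setting u(1101) equal to that: 1101^α = 0.35·2500^α ⇒ (1101/2500)^α = 0.35.
Take logs: α = ln 0.35 / ln(1101/2500) ≈ 1.28016.

α ≈ 1.280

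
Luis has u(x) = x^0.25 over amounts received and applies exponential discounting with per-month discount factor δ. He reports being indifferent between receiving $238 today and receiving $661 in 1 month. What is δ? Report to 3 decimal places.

Indifference means u(238) = δ · u(661), so δ = u(238)/u(661).
Since u(x) = x^0.25, δ = (238/661)^0.25 = 0.36006^0.25 = 0.77463.

δ ≈ 0.775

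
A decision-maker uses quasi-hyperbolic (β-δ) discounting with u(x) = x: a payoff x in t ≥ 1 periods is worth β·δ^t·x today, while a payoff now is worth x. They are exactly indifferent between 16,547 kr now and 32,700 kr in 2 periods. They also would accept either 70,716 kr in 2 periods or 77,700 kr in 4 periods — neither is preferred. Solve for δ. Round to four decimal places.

δ ≈ 0.9540

The second indifference involves only future payoffs, so β cancels: β·δ^2·70716 = β·δ^4·77700, giving δ^2 = 70716/77700 = 0.91012, so δ = 0.95400.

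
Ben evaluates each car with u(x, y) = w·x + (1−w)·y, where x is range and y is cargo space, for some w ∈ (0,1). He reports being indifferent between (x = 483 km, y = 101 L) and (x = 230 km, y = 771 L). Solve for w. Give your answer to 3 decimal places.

w = 0.726

Indifference: w·483 + (1−w)·101 = w·230 + (1−w)·771.
w·(483−230) = (1−w)·(771−101), i.e. w·253 = (1−w)·670.
Hence w = 670/(253+670) = 670/923 = 0.726.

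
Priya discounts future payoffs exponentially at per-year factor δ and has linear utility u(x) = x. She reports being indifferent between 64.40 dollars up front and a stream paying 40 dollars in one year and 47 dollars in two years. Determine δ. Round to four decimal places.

δ ≈ 0.8200

Present value of the stream is 40·δ + 47·δ². Indifference gives 40δ + 47δ² = 64.40.
That is, 47δ² + 40δ − 64.40 = 0, a quadratic in δ.
The positive root is δ = [−40 + √(40² + 4·47·64.40)] / (2·47) = (−40 + 117.078)/94 ≈ 0.8200.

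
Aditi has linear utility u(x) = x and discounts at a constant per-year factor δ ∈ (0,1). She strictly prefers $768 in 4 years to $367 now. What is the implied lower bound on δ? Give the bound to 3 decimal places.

δ > 0.831

Under u(x) = x this choice says 367 < δ^4·768.
Dividing by 768: δ^4 > 0.47786. Both sides are positive, so the 4th root keeps the direction.
δ > 0.47786^(1/4) = 0.831.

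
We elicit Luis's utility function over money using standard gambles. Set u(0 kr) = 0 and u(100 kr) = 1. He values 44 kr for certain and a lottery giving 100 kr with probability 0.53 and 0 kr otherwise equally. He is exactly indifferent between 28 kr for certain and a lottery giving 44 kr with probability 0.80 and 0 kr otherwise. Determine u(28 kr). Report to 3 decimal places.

The first gamble pins u(44 kr): it must equal 0.53·1 + 0.47·0 = 0.53.
Chaining: u(28 kr) = 0.80·0.53 + 0.20·0.00 = 0.4240.

0.424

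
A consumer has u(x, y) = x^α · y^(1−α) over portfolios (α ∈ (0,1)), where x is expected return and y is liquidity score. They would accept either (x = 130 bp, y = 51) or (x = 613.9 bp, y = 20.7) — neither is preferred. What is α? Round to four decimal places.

α ≈ 0.3674

The Cobb–Douglas utilities coincide, so 130^α·51^(1−α) = 613.9^α·20.7^(1−α).
(130/613.9)^α = (20.7/51)^(1−α); take logs: α·ln(130/613.9) = (1−α)·ln(20.7/51), i.e. α·-1.5522976 = (1−α)·-0.9016919.
With A = -1.5522976 and B = -0.9016919: α·A = (1−α)·B, so α = B/(A+B) = -0.9016919/-2.4539895 ≈ 0.3674.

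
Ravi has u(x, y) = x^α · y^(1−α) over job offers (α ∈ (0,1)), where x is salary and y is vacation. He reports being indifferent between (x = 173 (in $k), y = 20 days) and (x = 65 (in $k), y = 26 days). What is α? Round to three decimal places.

α ≈ 0.211

The Cobb–Douglas utilities coincide, so 173^α·20^(1−α) = 65^α·26^(1−α).
Rearrange to (173/65)^α = (26/20)^(1−α) and take logs: α·0.978904 = (1−α)·0.262364.
Thus α·(1.241268) = 0.262364, so α = 0.262364/1.241268 ≈ 0.211.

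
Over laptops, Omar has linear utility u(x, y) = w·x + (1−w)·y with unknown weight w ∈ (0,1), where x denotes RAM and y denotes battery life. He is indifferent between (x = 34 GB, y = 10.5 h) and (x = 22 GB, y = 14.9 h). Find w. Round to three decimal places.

w = 0.268

Indifference: w·34 + (1−w)·10.5 = w·22 + (1−w)·14.9.
w·(34−22) = (1−w)·(14.9−10.5), i.e. w·12 = (1−w)·4.4.
Hence w = 4.4/(12+4.4) = 4.4/16.4 = 0.268.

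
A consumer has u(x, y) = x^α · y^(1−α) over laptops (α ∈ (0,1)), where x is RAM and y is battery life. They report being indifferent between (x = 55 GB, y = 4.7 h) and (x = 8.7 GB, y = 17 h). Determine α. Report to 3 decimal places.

Indifference: 55^α · 4.7^(1−α) = 8.7^α · 17^(1−α).
Taking logs: α·ln 55 + (1−α)·ln 4.7 = α·ln 8.7 + (1−α)·ln 17, i.e. α·1.844010 = (1−α)·1.285651.
Thus α·(3.129661) = 1.285651, so α = 1.285651/3.129661 ≈ 0.411.

α ≈ 0.411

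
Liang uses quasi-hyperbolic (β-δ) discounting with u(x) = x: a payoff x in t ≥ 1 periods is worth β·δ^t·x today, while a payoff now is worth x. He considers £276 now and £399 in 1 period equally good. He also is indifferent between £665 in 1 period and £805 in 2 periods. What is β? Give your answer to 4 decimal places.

β ≈ 0.8374

Both payoffs in the second observation are in the future, so β drops out: δ^1·665 = δ^2·805 ⇒ δ = 665/805 = 0.82609.
Substituting δ into 276 = β·δ·399: β = 276/(329.609) ≈ 0.8374.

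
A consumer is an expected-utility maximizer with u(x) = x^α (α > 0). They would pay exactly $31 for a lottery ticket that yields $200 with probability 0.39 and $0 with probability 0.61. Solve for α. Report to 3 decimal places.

α ≈ 0.505

The lottery's expected utility is 0.39·u(200) + 0.61·u(0) = 0.39·200^α (since u(0) = 0 for α > 0).
Indifference: 31^α = 0.39·200^α, so (31/200)^α = 0.39.
Take logs: α = ln 0.39 / ln(31/200) ≈ 0.50507.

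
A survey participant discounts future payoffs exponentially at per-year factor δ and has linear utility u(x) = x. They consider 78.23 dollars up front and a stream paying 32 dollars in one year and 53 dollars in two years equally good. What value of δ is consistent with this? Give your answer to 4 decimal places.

δ ≈ 0.9500

Present value of the stream is 32·δ + 53·δ². Indifference gives 32δ + 53δ² = 78.23.
That is, 53δ² + 32δ − 78.23 = 0, a quadratic in δ.
δ = (−32 + √(32² + 4·53·78.23)) / (2·53) = (−32 + √17608.76) / 106 ≈ 0.9500.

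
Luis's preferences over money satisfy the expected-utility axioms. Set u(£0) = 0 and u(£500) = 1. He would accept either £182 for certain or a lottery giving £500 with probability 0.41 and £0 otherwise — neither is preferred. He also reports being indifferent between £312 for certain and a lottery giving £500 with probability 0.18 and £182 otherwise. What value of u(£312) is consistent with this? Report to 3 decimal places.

0.516

First, u(£182) = 0.41·u(£500) + 0.59·u(£0) = 0.41.
Then u(£312) = 0.18·u(£500) + 0.82·u(£182) = 0.18·1.00 + 0.82·0.41 = 0.5162.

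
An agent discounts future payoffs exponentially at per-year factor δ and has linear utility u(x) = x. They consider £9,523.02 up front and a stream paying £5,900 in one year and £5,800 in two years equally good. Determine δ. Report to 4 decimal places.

Equating present values: 9523.02 = 5900δ + 5800δ².
Rearranged: 5800δ² + 5900δ − 9523.02 = 0.
The positive root is δ = [−5900 + √(5900² + 4·5800·9523.02)] / (2·5800) = (−5900 + 15992.000)/11600 ≈ 0.8700.

δ ≈ 0.8700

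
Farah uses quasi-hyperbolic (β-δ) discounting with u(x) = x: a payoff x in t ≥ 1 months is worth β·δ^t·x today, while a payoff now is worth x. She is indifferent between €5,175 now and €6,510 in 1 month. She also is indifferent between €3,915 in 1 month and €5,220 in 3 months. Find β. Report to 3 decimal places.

β ≈ 0.918

Both payoffs in the second observation are in the future, so β drops out: δ^1·3915 = δ^3·5220 ⇒ δ^2 = 3915/5220 = 0.75000, so δ = 0.86603.
Substituting δ into 5175 = β·δ·6510: β = 5175/(5637.825) ≈ 0.918.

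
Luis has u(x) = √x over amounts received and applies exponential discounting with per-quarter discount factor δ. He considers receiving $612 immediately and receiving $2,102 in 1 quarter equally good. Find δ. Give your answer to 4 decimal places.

δ ≈ 0.5396

Equating discounted utilities: u(612) = δ·u(2102) ⇒ δ = u(612)/u(2102).
With u(x) = √x: δ = √612/√2102 = √(612/2102) = 0.53958.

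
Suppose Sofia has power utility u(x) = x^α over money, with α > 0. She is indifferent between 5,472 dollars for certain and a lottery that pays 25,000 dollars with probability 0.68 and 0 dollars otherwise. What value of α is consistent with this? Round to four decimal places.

The lottery's expected utility is 0.68·u(25000) + 0.32·u(0) = 0.68·25000^α (since u(0) = 0 for α > 0).
Setting u(5472) equal to that: 5472^α = 0.68·25000^α ⇒ (5472/25000)^α = 0.68.
Take logs: α = ln 0.68 / ln(5472/25000) ≈ 0.253854.

α ≈ 0.2539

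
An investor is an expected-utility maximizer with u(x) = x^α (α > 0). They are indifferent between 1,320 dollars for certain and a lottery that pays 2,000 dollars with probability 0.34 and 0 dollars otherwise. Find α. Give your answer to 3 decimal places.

Since u(0) = 0, the lottery's EU is 0.34·2000^α.
Equating: 1320^α = 0.34·2000^α, i.e. 0.6600^α = 0.34.
Taking logs: α·ln(1320/2000) = ln(0.34), so α = -1.078810 / -0.415515 ≈ 2.596.

α ≈ 2.596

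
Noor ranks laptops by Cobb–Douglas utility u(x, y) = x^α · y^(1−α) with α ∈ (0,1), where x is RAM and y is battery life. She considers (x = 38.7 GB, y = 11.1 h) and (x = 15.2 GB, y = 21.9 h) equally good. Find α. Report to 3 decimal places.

Set the two utilities equal: 38.7^α·11.1^(1−α) = 15.2^α·21.9^(1−α).
Rearrange to (38.7/15.2)^α = (21.9/11.1)^(1−α) and take logs: α·0.934544 = (1−α)·0.679542.
So α/(1−α) = (0.679542)/(0.934544) = 0.727138, and α = 0.727138/1.727138 ≈ 0.421.

α ≈ 0.421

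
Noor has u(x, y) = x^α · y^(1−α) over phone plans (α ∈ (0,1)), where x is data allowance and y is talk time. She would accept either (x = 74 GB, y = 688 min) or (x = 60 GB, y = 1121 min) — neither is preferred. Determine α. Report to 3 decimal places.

α ≈ 0.700

The Cobb–Douglas utilities coincide, so 74^α·688^(1−α) = 60^α·1121^(1−α).
(74/60)^α = (1121/688)^(1−α); take logs: α·ln(74/60) = (1−α)·ln(1121/688), i.e. α·0.209721 = (1−α)·0.488188.
So α/(1−α) = (0.488188)/(0.209721) = 2.327797, and α = 2.327797/3.327797 ≈ 0.700.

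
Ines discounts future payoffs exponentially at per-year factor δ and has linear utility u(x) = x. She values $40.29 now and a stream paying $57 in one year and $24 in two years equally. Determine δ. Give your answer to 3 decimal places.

Equating present values: 40.29 = 57δ + 24δ².
So 24δ² + 57δ − 40.29 = 0.
δ = (−57 + √(57² + 4·24·40.29)) / (2·24) = (−57 + √7116.84) / 48 ≈ 0.570.

δ ≈ 0.570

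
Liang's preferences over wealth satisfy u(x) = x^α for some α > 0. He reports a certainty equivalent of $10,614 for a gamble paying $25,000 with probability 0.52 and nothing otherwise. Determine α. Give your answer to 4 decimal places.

The lottery's expected utility is 0.52·u(25000) + 0.48·u(0) = 0.52·25000^α (since u(0) = 0 for α > 0).
Indifference: 10614^α = 0.52·25000^α, so (10614/25000)^α = 0.52.
Take logs: α = ln 0.52 / ln(10614/25000) ≈ 0.763307.

α ≈ 0.7633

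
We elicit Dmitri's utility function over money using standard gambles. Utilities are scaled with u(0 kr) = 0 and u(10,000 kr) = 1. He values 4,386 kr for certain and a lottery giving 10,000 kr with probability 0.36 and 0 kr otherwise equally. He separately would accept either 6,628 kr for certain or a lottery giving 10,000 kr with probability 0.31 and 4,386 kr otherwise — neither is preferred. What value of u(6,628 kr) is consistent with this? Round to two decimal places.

0.56

From the first indifference, u(4,386 kr) = 0.36·u(10,000 kr) + 0.64·u(0 kr) = 0.36·1 + 0.64·0 = 0.36.
Then u(6,628 kr) = 0.31·u(10,000 kr) + 0.69·u(4,386 kr) = 0.31·1.00 + 0.69·0.36 = 0.5584.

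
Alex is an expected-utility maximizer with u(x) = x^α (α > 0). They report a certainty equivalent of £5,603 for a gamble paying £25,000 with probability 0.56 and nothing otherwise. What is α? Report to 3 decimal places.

The lottery's expected utility is 0.56·u(25000) + 0.44·u(0) = 0.56·25000^α (since u(0) = 0 for α > 0).
Setting u(5603) equal to that: 5603^α = 0.56·25000^α ⇒ (5603/25000)^α = 0.56.
Taking logs: α·ln(5603/25000) = ln(0.56), so α = -0.579818 / -1.495574 ≈ 0.388.

α ≈ 0.388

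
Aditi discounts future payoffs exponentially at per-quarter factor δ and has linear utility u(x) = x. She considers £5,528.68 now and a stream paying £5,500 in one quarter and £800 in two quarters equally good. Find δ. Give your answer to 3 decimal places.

The stream is worth 5500δ + 800δ² today, so 5500δ + 800δ² = 5528.68.
So 800δ² + 5500δ − 5528.68 = 0.
The positive root is δ = [−5500 + √(5500² + 4·800·5528.68)] / (2·800) = (−5500 + 6924.000)/1600 ≈ 0.890.

δ ≈ 0.890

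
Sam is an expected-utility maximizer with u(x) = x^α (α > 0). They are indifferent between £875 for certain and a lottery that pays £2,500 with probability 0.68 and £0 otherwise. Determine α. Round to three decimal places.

α ≈ 0.367

EU(lottery) = 0.68·2500^α + 0.32·0 = 0.68·2500^α.
Equating: 875^α = 0.68·2500^α, i.e. 0.3500^α = 0.68.
Take logs: α = ln 0.68 / ln(875/2500) ≈ 0.36736.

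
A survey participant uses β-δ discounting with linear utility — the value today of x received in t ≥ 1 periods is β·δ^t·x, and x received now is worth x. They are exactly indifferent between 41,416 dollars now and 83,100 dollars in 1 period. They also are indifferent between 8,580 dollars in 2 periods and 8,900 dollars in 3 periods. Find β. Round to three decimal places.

Both payoffs in the second observation are in the future, so β drops out: δ^2·8580 = δ^3·8900 ⇒ δ = 8580/8900 = 0.96404.
Substituting δ into 41416 = β·δ·83100: β = 41416/(80112.135) ≈ 0.517.

β ≈ 0.517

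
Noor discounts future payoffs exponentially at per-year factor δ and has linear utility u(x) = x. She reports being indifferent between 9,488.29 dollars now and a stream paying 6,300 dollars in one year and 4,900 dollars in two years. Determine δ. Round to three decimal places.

Equating present values: 9488.29 = 6300δ + 4900δ².
Rearranged: 4900δ² + 6300δ − 9488.29 = 0.
The positive root is δ = [−6300 + √(6300² + 4·4900·9488.29)] / (2·4900) = (−6300 + 15022.000)/9800 ≈ 0.890.

δ ≈ 0.890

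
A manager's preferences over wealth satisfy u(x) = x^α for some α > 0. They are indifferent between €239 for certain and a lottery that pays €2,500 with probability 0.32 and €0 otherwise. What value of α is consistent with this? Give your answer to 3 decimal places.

EU(lottery) = 0.32·2500^α + 0.68·0 = 0.32·2500^α.
Indifference: 239^α = 0.32·2500^α, so (239/2500)^α = 0.32.
Taking logs: α·ln(239/2500) = ln(0.32), so α = -1.139434 / -2.347582 ≈ 0.485.

α ≈ 0.485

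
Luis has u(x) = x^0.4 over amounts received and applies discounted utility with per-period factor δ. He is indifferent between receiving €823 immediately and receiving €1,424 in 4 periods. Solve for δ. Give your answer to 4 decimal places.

δ ≈ 0.9466

The payoff in 4 periods is discounted by δ^4, so u(823) = δ^4·u(1424) and δ^4 = u(823)/u(1424).
Since u(x) = x^0.4, δ^4 = (823/1424)^0.4 = 0.57795^0.4 = 0.80307.
So δ = 0.80307^(1/4) ≈ 0.9466.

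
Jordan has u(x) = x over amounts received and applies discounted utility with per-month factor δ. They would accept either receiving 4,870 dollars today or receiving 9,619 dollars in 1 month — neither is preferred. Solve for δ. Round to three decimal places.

The payoff in 1 month is discounted by δ, so u(4870) = δ·u(9619) and δ = u(4870)/u(9619).
With u(x) = x: δ = 4870/9619 = 0.50629.

δ ≈ 0.506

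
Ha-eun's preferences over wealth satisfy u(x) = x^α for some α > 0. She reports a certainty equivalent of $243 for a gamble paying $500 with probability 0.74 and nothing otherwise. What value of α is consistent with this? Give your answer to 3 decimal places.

α ≈ 0.417

The lottery's expected utility is 0.74·u(500) + 0.26·u(0) = 0.74·500^α (since u(0) = 0 for α > 0).
Setting u(243) equal to that: 243^α = 0.74·500^α ⇒ (243/500)^α = 0.74.
α = ln(0.74) / ln(243/500) = -0.301105/-0.721547 ≈ 0.417.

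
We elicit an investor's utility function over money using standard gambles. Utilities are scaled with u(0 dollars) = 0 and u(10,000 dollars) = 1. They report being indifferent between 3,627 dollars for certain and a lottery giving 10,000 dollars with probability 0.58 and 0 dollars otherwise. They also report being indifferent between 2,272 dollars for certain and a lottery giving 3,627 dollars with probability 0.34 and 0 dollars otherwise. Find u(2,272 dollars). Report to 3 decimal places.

First, u(3,627 dollars) = 0.58·u(10,000 dollars) + 0.42·u(0 dollars) = 0.58.
The second indifference gives u(2,272 dollars) = 0.34·u(3,627 dollars) + 0.66·u(0 dollars) = 0.34·0.58 + 0.66·0.00 = 0.1972.

0.197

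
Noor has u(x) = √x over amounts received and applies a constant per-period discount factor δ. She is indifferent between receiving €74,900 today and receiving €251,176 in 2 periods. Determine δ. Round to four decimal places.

δ ≈ 0.7390

Indifference means u(74900) = δ^2 · u(251176), so δ^2 = u(74900)/u(251176).
With u(x) = √x: δ^2 = √74900/√251176 = √(74900/251176) = 0.54607.
So δ = 0.54607^(1/2) ≈ 0.7390.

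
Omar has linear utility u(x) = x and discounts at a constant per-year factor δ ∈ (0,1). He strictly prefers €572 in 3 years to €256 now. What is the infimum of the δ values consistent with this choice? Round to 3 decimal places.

Under u(x) = x this choice says 256 < δ^3·572.
So δ^3 > 256/572 = 0.44755; taking the cube root of both positive sides preserves the inequality.
δ > 0.44755^(1/3) = 0.765.

δ > 0.765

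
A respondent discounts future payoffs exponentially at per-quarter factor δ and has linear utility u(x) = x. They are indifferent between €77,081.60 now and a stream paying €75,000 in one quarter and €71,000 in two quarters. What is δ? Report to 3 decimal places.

δ ≈ 0.640

Present value of the stream is 75000·δ + 71000·δ². Indifference gives 75000δ + 71000δ² = 77081.60.
So 71000δ² + 75000δ − 77081.60 = 0.
δ = (−75000 + √(75000² + 4·71000·77081.60)) / (2·71000) = (−75000 + √27516174400.00) / 142000 ≈ 0.640.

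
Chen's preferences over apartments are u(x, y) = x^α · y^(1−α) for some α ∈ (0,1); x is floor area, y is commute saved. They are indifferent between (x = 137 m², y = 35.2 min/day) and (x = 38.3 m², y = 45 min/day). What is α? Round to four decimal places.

The Cobb–Douglas utilities coincide, so 137^α·35.2^(1−α) = 38.3^α·45^(1−α).
(137/38.3)^α = (45/35.2)^(1−α); take logs: α·ln(137/38.3) = (1−α)·ln(45/35.2), i.e. α·1.2745310 = (1−α)·0.2456164.
Thus α·(1.5201474) = 0.2456164, so α = 0.2456164/1.5201474 ≈ 0.1616.

α ≈ 0.1616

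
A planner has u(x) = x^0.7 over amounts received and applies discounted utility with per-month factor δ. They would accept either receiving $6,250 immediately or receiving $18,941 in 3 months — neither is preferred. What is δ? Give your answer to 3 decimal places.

The payoff in 3 months is discounted by δ^3, so u(6250) = δ^3·u(18941) and δ^3 = u(6250)/u(18941).
Since u(x) = x^0.7, δ^3 = (6250/18941)^0.7 = 0.32997^0.7 = 0.46019.
Taking the cube root: δ = 0.46019^(1/3) ≈ 0.772.

δ ≈ 0.772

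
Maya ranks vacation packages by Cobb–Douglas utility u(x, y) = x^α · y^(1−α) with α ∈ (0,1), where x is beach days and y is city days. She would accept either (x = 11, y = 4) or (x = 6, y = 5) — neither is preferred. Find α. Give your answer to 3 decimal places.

α ≈ 0.269

The Cobb–Douglas utilities coincide, so 11^α·4^(1−α) = 6^α·5^(1−α).
(11/6)^α = (5/4)^(1−α); take logs: α·ln(11/6) = (1−α)·ln(5/4), i.e. α·0.606136 = (1−α)·0.223144.
Thus α·(0.829280) = 0.223144, so α = 0.223144/0.829280 ≈ 0.269.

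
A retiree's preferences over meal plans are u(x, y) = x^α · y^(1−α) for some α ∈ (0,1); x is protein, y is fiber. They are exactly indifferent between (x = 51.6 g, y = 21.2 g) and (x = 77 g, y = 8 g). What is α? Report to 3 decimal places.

α ≈ 0.709

Indifference: 51.6^α · 21.2^(1−α) = 77^α · 8^(1−α).
Rearrange to (51.6/77)^α = (8/21.2)^(1−α) and take logs: α·-0.400284 = (1−α)·-0.974560.
Thus α·(-1.374844) = -0.974560, so α = -0.974560/-1.374844 ≈ 0.709.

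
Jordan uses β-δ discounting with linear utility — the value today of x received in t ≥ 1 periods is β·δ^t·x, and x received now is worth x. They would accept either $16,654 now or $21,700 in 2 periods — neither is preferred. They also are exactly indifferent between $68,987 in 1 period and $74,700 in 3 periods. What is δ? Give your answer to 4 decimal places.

The second indifference involves only future payoffs, so β cancels: β·δ^1·68987 = β·δ^3·74700, giving δ^2 = 68987/74700 = 0.92352, so δ = 0.96100.

δ ≈ 0.9610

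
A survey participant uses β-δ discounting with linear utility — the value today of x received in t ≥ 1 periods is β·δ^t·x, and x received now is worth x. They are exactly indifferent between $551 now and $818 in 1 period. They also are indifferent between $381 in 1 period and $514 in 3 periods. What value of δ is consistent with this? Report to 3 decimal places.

δ ≈ 0.861

Both payoffs in the second observation are in the future, so β drops out: δ^1·381 = δ^3·514 ⇒ δ^2 = 381/514 = 0.74125, so δ = 0.86096.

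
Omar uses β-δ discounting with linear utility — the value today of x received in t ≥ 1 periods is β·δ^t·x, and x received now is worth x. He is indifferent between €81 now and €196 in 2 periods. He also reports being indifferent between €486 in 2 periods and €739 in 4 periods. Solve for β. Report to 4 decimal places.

Both payoffs in the second observation are in the future, so β drops out: δ^2·486 = δ^4·739 ⇒ δ^2 = 486/739 = 0.65765, so δ = 0.81095.
Now use the now-vs-future pair: 81 = β·δ^2·196 gives β = 81/(0.65765·196) ≈ 0.6284.

β ≈ 0.6284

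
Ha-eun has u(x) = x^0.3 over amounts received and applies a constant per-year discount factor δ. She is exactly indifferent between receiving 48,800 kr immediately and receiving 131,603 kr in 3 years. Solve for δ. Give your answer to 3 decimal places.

δ ≈ 0.906

Equating discounted utilities: u(48800) = δ^3·u(131603) ⇒ δ^3 = u(48800)/u(131603).
With u(x) = x^0.3: δ^3 = 48800^0.3/131603^0.3 = (48800/131603)^0.3 = 0.74259.
Taking the cube root: δ = 0.74259^(1/3) ≈ 0.906.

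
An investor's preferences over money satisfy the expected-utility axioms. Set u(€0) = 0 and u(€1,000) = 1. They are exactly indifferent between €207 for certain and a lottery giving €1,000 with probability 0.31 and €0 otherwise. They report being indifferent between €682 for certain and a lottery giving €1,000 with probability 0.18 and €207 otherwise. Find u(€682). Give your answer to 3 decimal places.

0.434

The first gamble pins u(€207): it must equal 0.31·1 + 0.69·0 = 0.31.
Then u(€682) = 0.18·u(€1,000) + 0.82·u(€207) = 0.18·1.00 + 0.82·0.31 = 0.4342.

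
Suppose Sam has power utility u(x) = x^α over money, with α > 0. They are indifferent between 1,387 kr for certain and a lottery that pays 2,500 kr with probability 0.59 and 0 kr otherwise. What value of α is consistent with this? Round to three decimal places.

The lottery's expected utility is 0.59·u(2500) + 0.41·u(0) = 0.59·2500^α (since u(0) = 0 for α > 0).
Setting u(1387) equal to that: 1387^α = 0.59·2500^α ⇒ (1387/2500)^α = 0.59.
Take logs: α = ln 0.59 / ln(1387/2500) ≈ 0.89559.

α ≈ 0.896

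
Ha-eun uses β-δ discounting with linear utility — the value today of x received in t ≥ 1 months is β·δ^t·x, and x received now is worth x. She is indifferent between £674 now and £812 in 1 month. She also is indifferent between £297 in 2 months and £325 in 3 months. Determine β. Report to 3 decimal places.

β ≈ 0.908

The second indifference involves only future payoffs, so β cancels: β·δ^2·297 = β·δ^3·325, giving δ = 297/325 = 0.91385.
Now use the now-vs-future pair: 674 = β·δ·812 gives β = 674/(0.91385·812) ≈ 0.908.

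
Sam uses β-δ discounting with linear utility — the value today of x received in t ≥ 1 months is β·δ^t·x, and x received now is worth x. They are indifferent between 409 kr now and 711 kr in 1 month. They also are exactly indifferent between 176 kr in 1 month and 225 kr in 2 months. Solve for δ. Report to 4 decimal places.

δ ≈ 0.7822

The second indifference involves only future payoffs, so β cancels: β·δ^1·176 = β·δ^2·225, giving δ = 176/225 = 0.78222.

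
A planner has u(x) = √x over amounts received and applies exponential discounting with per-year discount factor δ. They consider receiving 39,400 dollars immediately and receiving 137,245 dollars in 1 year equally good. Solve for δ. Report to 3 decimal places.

δ ≈ 0.536

Equating discounted utilities: u(39400) = δ·u(137245) ⇒ δ = u(39400)/u(137245).
With u(x) = √x: δ = √39400/√137245 = √(39400/137245) = 0.53580.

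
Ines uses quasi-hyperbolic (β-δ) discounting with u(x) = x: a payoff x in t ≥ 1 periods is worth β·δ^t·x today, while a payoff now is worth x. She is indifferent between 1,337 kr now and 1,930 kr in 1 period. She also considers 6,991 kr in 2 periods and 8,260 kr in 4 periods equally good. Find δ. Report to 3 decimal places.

From the later pair, β·δ^2·6991 = β·δ^4·8260; dividing through, δ^2 = 6991/8260 = 0.84637, so δ = 0.91998.

δ ≈ 0.920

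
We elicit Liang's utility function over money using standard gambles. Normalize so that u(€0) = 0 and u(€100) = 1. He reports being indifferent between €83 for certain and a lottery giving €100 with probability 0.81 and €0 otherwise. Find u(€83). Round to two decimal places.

By the standard-gamble method, u(€83) is just the indifference probability on the best outcome: 0.81.

0.81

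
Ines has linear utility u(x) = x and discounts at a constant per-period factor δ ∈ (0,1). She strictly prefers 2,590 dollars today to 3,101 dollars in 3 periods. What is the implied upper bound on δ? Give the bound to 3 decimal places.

Under u(x) = x this choice says 2590 > δ^3·3101.
So δ^3 < 2590/3101 = 0.83521; taking the cube root of both positive sides preserves the inequality.
δ < 0.83521^(1/3) = 0.942.

δ < 0.942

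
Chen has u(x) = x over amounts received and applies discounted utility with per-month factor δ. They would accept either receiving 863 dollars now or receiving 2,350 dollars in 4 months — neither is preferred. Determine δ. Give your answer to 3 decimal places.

δ ≈ 0.778

The payoff in 4 months is discounted by δ^4, so u(863) = δ^4·u(2350) and δ^4 = u(863)/u(2350).
With u(x) = x: δ^4 = 863/2350 = 0.36723.
So δ = 0.36723^(1/4) ≈ 0.778.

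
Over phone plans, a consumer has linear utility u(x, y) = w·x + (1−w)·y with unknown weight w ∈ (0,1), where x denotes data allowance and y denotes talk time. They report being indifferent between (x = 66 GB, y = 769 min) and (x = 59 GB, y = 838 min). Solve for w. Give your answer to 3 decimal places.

Indifference: w·66 + (1−w)·769 = w·59 + (1−w)·838.
Collecting terms: w·7 = (1−w)·69.
The marginal rate of substitution is 69/7, so w = 69/(7+69) = 0.908.

w = 0.908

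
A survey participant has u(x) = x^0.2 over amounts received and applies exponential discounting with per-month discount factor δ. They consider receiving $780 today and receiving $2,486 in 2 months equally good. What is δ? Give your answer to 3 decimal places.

δ ≈ 0.891

The payoff in 2 months is discounted by δ^2, so u(780) = δ^2·u(2486) and δ^2 = u(780)/u(2486).
With u(x) = x^0.2: δ^2 = 780^0.2/2486^0.2 = (780/2486)^0.2 = 0.79308.
So δ = 0.79308^(1/2) ≈ 0.891.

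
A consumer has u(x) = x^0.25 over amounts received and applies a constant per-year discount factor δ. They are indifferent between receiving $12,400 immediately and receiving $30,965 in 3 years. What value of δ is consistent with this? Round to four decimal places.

δ ≈ 0.9266

Indifference means u(12400) = δ^3 · u(30965), so δ^3 = u(12400)/u(30965).
Since u(x) = x^0.25, δ^3 = (12400/30965)^0.25 = 0.40045^0.25 = 0.79550.
Hence δ = (0.79550)^(1/3) = 0.926572.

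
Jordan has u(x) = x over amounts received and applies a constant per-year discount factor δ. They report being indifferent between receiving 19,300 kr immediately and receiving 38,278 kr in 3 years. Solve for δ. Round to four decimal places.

δ ≈ 0.7959

Indifference means u(19300) = δ^3 · u(38278), so δ^3 = u(19300)/u(38278).
With u(x) = x: δ^3 = 19300/38278 = 0.50421.
Taking the cube root: δ = 0.50421^(1/3) ≈ 0.7959.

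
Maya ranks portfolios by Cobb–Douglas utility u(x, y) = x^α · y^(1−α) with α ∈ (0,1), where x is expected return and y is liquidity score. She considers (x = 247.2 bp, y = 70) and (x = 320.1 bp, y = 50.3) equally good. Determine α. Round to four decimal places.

The Cobb–Douglas utilities coincide, so 247.2^α·70^(1−α) = 320.1^α·50.3^(1−α).
(247.2/320.1)^α = (50.3/70)^(1−α); take logs: α·ln(247.2/320.1) = (1−α)·ln(50.3/70), i.e. α·-0.2584357 = (1−α)·-0.3304902.
With A = -0.2584357 and B = -0.3304902: α·A = (1−α)·B, so α = B/(A+B) = -0.3304902/-0.5889259 ≈ 0.5612.

α ≈ 0.5612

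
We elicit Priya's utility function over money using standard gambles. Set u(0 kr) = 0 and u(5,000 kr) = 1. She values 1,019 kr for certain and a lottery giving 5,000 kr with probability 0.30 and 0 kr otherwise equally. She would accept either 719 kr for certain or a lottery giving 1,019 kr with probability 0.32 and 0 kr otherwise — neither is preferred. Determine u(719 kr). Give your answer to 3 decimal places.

0.096

First, u(1,019 kr) = 0.30·u(5,000 kr) + 0.70·u(0 kr) = 0.30.
Then u(719 kr) = 0.32·u(1,019 kr) + 0.68·u(0 kr) = 0.32·0.30 + 0.68·0.00 = 0.0960.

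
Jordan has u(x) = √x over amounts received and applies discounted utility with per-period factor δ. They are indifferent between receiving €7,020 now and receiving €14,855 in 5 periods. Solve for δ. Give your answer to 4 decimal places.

The payoff in 5 periods is discounted by δ^5, so u(7020) = δ^5·u(14855) and δ^5 = u(7020)/u(14855).
With u(x) = √x: δ^5 = √7020/√14855 = √(7020/14855) = 0.68744.
So δ = 0.68744^(1/5) ≈ 0.9278.

δ ≈ 0.9278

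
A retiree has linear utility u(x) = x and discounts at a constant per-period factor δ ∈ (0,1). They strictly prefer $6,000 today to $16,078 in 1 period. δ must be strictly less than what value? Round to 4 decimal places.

Comparing present values: 6000 > δ·16078.
Dividing through by 16078 gives δ < 0.37318.

δ < 0.3732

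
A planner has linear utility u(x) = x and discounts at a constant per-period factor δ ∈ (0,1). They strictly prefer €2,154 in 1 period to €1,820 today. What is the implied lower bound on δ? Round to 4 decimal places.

Under u(x) = x this choice says 1820 < δ·2154.
Dividing through by 2154 gives δ > 0.84494.

δ > 0.8449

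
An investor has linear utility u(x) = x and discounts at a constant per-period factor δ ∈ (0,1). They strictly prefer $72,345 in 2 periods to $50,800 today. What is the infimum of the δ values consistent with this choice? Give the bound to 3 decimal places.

δ > 0.838

Comparing present values: 50800 < δ^2·72345.
Hence δ^2 > 50800/72345 = 0.70219, and x ↦ x^(1/2) is increasing on (0,∞).
δ > (50800/72345)^(1/2) ≈ 0.838.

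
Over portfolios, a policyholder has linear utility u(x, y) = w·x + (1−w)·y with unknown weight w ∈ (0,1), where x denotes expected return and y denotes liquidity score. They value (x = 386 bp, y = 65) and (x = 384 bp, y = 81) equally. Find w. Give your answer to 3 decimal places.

Equating utilities: w·386 + (1−w)·65 = w·384 + (1−w)·81.
Collecting terms: w·2 = (1−w)·16.
So w/(1−w) = 16/2 = 8.0000, giving w = 16/(2+16) = 0.889.

w = 0.889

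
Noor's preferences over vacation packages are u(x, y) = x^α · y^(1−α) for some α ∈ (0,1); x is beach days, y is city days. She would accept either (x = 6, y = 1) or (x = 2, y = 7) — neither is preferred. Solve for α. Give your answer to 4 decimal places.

α ≈ 0.6392

The Cobb–Douglas utilities coincide, so 6^α·1^(1−α) = 2^α·7^(1−α).
(6/2)^α = (7/1)^(1−α); take logs: α·ln(6/2) = (1−α)·ln(7/1), i.e. α·1.0986123 = (1−α)·1.9459101.
So α/(1−α) = (1.9459101)/(1.0986123) = 1.7712437, and α = 1.7712437/2.7712437 ≈ 0.6392.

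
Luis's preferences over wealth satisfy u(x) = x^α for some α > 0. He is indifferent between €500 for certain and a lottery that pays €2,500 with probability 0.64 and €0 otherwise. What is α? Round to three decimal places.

α ≈ 0.277

EU(lottery) = 0.64·2500^α + 0.36·0 = 0.64·2500^α.
Setting u(500) equal to that: 500^α = 0.64·2500^α ⇒ (500/2500)^α = 0.64.
α = ln(0.64) / ln(500/2500) = -0.446287/-1.609438 ≈ 0.277.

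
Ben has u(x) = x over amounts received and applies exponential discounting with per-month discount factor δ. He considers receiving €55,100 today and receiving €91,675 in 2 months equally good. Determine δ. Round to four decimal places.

δ ≈ 0.7753

Equating discounted utilities: u(55100) = δ^2·u(91675) ⇒ δ^2 = u(55100)/u(91675).
With u(x) = x: δ^2 = 55100/91675 = 0.60104.
Taking the square root: δ = 0.60104^(1/2) ≈ 0.7753.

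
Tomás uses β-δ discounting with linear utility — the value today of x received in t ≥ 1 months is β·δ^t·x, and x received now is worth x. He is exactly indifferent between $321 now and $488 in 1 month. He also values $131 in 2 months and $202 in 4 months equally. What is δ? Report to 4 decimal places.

δ ≈ 0.8053

The second indifference involves only future payoffs, so β cancels: β·δ^2·131 = β·δ^4·202, giving δ^2 = 131/202 = 0.64851, so δ = 0.80530.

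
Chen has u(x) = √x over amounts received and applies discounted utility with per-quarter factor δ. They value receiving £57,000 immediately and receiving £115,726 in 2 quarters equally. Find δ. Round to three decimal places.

The payoff in 2 quarters is discounted by δ^2, so u(57000) = δ^2·u(115726) and δ^2 = u(57000)/u(115726).
With u(x) = √x: δ^2 = √57000/√115726 = √(57000/115726) = 0.70181.
Taking the square root: δ = 0.70181^(1/2) ≈ 0.838.

δ ≈ 0.838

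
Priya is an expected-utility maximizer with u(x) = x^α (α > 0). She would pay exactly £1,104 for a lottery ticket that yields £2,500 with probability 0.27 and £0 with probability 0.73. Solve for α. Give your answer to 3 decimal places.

α ≈ 1.602

Since u(0) = 0, the lottery's EU is 0.27·2500^α.
Equating: 1104^α = 0.27·2500^α, i.e. 0.4416^α = 0.27.
Take logs: α = ln 0.27 / ln(1104/2500) ≈ 1.60192.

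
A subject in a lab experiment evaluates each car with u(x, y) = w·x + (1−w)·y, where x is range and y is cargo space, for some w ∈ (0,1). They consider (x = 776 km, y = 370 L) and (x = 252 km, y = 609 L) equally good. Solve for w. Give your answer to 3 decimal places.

Indifference: w·776 + (1−w)·370 = w·252 + (1−w)·609.
Rearranging, 524·w − 239·(1−w) = 0.
The marginal rate of substitution is 239/524, so w = 239/(524+239) = 0.313.

w = 0.313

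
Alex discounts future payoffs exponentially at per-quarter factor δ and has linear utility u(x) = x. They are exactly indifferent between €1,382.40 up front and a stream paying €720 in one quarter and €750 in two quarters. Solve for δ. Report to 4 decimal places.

The stream is worth 720δ + 750δ² today, so 720δ + 750δ² = 1382.40.
That is, 750δ² + 720δ − 1382.40 = 0, a quadratic in δ.
The positive root is δ = [−720 + √(720² + 4·750·1382.40)] / (2·750) = (−720 + 2160.000)/1500 ≈ 0.9600.

δ ≈ 0.9600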